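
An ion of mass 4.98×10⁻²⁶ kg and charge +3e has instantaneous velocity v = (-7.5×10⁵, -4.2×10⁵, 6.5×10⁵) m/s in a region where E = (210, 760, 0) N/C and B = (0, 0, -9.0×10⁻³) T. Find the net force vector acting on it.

v×B = (3780, -6750, 0) N/C.
E + v×B = (3990, -5990, 0) N/C.
F = q(E + v×B) = (4.806×10⁻¹⁹ C)·(3990, -5990, 0) = (1.92×10⁻¹⁵, -2.88×10⁻¹⁵, 0) N.

F ≈ (1.92×10⁻¹⁵, -2.88×10⁻¹⁵, 0) N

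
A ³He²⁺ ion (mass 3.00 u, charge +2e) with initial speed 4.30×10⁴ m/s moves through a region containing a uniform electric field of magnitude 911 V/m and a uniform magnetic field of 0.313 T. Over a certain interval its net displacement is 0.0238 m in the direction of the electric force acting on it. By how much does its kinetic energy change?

ΔKE ≈ 6.95×10⁻¹⁸ J

The magnetic force is always ⟂ v and does no work; only the electric force changes KE.
ΔKE = F_E · d = |q|E d = (3.204×10⁻¹⁹)(911)(0.0238) ≈ 6.95×10⁻¹⁸ J.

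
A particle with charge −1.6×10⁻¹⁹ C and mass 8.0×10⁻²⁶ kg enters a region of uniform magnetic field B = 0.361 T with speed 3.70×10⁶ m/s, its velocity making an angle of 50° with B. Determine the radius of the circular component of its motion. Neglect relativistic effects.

r ≈ 3.93 m

v⊥ = v sinθ = 3.70×10⁶·sin50° ≈ 2.834×10⁶ m/s.
r = m v⊥/(|q|B) = (8.0×10⁻²⁶)(2.834×10⁶)/((1.6×10⁻¹⁹)(0.361)) ≈ 3.93 m.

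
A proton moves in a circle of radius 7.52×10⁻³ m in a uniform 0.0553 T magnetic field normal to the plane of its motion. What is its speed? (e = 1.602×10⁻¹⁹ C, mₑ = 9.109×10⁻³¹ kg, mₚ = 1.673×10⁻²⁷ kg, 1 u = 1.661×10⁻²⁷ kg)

v ≈ 3.98×10⁴ m/s

From |q|vB = mv²/r, v = |q|Br/m.
v = (1.602×10⁻¹⁹)(0.0553)(7.52×10⁻³)/1.673×10⁻²⁷ ≈ 3.98×10⁴ m/s.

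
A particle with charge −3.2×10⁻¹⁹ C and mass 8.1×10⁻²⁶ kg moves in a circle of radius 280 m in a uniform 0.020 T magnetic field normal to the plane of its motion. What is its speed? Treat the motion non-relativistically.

From |q|vB = mv²/r, v = |q|Br/m.
v = (3.2×10⁻¹⁹)(0.020)(280)/8.1×10⁻²⁶ ≈ 2.2×10⁷ m/s.

v ≈ 2.2×10⁷ m/s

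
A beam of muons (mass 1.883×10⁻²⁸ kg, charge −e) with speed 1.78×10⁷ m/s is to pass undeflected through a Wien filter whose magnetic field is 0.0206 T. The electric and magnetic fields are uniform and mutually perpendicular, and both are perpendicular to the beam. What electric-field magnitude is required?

E = 3.67×10⁵ V/m

For straight-line motion qE = qvB, so E = vB.
E = 1.78×10⁷ × 0.0206 = 3.67×10⁵ V/m.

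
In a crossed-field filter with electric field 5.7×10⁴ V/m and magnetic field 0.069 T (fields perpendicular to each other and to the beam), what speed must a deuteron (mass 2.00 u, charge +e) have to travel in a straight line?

v = 8.3×10⁵ m/s

Zero net Lorentz force requires |qE| = |q v×B|, i.e. E = vB.
v = E/B = 5.7×10⁴/0.069 = 8.3×10⁵ m/s.
The result is independent of the particle's charge and mass.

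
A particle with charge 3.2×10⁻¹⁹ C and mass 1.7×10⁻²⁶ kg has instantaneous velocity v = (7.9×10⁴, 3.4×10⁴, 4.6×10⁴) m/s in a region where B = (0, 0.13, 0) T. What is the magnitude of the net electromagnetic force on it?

v×B = (-5980, 0, 1.03×10⁴) N/C.
F = q v×B = (3.2×10⁻¹⁹ C)·(-5980, 0, 1.03×10⁴) = (-1.91×10⁻¹⁵, 0, 3.29×10⁻¹⁵) N.
|F| = 3.80×10⁻¹⁵ N.

|F| ≈ 3.80×10⁻¹⁵ N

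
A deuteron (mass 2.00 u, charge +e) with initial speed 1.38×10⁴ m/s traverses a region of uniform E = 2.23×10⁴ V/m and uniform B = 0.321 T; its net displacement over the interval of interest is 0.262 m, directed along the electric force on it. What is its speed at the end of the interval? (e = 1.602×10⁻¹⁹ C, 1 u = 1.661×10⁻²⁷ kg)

v_f ≈ 7.51×10⁵ m/s

B does no work; ΔKE = |q|E d.
½mv_f² = ½mv₀² + |q|Ed = ½(3.322×10⁻²⁷)(1.38×10⁴)² + (1.602×10⁻¹⁹)(2.23×10⁴)(0.262) ≈ 3.163×10⁻¹⁹ J + 9.360×10⁻¹⁶ J ≈ 9.363×10⁻¹⁶ J.
v_f = √(2·9.363×10⁻¹⁶/3.322×10⁻²⁷) ≈ 7.51×10⁵ m/s.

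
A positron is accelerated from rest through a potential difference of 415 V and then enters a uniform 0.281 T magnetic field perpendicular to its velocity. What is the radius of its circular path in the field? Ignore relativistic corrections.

r ≈ 2.44×10⁻⁴ m

Acceleration: |q|V = ½mv² ⇒ v = √(2|q|V/m) = √(2·1.602×10⁻¹⁹·415/9.109×10⁻³¹) ≈ 1.208×10⁷ m/s.
In the field: r = mv/(|q|B) = (9.109×10⁻³¹)(1.208×10⁷)/((1.602×10⁻¹⁹)(0.281)) ≈ 2.44×10⁻⁴ m.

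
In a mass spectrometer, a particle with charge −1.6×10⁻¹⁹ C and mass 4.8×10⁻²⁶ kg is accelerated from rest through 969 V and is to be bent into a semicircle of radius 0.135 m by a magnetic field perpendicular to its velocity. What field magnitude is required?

B ≈ 0.179 T

v = √(2|q|V/m) = √(2·1.6×10⁻¹⁹·969/4.8×10⁻²⁶) ≈ 8.037×10⁴ m/s.
B = mv/(|q|r) = (4.8×10⁻²⁶)(8.037×10⁴)/((1.6×10⁻¹⁹)(0.135)) ≈ 0.179 T.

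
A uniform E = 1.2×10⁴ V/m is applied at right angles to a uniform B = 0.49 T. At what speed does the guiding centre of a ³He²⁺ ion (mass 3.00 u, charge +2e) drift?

v_d ≈ 2.4×10⁴ m/s

In crossed fields the guiding centre drifts at v_d = |E×B|/B² = E/B, independent of charge and mass.
v_d = 1.2×10⁴/0.49 = 2.4×10⁴ m/s.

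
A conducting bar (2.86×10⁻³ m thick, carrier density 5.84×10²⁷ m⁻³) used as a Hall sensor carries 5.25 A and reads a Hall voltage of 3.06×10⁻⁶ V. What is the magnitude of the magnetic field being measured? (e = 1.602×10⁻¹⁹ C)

B ≈ 1.56 T

From V_H = IB/(n e t), B = V_H n e t / I.
B = (3.06×10⁻⁶)(5.84×10²⁷)(1.602×10⁻¹⁹)(2.86×10⁻³)/5.25 ≈ 1.56 T.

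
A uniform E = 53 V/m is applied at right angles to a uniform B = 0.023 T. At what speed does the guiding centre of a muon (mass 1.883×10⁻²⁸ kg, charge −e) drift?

The steady drift has the magnetic force balancing the electric force, so v_d = E/B.
v_d = 53/0.023 = 2300 m/s.

v_d ≈ 2300 m/s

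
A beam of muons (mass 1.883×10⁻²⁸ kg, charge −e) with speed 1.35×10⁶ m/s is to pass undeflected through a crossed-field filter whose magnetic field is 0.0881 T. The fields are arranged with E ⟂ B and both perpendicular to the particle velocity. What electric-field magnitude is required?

E = 1.19×10⁵ V/m

For straight-line motion qE = qvB, so E = vB.
E = 1.35×10⁶ × 0.0881 = 1.19×10⁵ V/m.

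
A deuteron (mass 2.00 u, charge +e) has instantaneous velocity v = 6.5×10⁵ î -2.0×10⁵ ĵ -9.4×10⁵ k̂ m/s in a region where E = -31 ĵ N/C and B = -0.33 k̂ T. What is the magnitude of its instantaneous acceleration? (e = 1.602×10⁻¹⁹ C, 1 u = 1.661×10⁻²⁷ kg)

v×B = (6.60×10⁴, 2.14×10⁵, 0) N/C.
E + v×B = (6.60×10⁴, 2.14×10⁵, 0) N/C.
F = q(E + v×B) = (1.602×10⁻¹⁹ C)·(6.60×10⁴, 2.14×10⁵, 0) = (1.06×10⁻¹⁴, 3.44×10⁻¹⁴, 0) N.
|a| = |F|/m = 3.595×10⁻¹⁴/3.322×10⁻²⁷ ≈ 1.08×10¹³ m/s².

|a| ≈ 1.08×10¹³ m/s²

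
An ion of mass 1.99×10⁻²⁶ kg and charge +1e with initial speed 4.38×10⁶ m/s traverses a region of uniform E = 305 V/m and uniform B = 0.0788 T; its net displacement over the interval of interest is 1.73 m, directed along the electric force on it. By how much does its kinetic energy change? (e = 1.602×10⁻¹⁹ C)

ΔKE ≈ 8.45×10⁻¹⁷ J

The magnetic force is always ⟂ v and does no work; only the electric force changes KE.
ΔKE = F_E · d = |q|E d = (1.602×10⁻¹⁹)(305)(1.73) ≈ 8.45×10⁻¹⁷ J.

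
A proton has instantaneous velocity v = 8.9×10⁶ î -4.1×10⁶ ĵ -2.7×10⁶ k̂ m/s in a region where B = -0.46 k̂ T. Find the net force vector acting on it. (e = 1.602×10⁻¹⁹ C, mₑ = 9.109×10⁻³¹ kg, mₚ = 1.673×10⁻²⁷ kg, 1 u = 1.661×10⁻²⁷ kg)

v×B = (1.89×10⁶, 4.09×10⁶, 0) N/C.
F = q v×B = (1.602×10⁻¹⁹ C)·(1.89×10⁶, 4.09×10⁶, 0) = (3.02×10⁻¹³, 6.56×10⁻¹³, 0) N.

F ≈ (3.02×10⁻¹³, 6.56×10⁻¹³, 0) N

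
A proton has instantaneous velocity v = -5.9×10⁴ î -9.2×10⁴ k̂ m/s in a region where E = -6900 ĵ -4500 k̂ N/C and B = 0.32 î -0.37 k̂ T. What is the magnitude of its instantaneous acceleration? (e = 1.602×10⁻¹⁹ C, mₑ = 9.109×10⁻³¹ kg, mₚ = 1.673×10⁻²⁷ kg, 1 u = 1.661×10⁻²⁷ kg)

|a| ≈ 5.59×10¹² m/s²

v×B = (0, -5.13×10⁴, 0) N/C.
E + v×B = (0, -5.82×10⁴, -4500) N/C.
F = q(E + v×B) = (1.602×10⁻¹⁹ C)·(0, -5.82×10⁴, -4500) = (0, -9.32×10⁻¹⁵, -7.21×10⁻¹⁶) N.
|a| = |F|/m = 9.347×10⁻¹⁵/1.673×10⁻²⁷ ≈ 5.59×10¹² m/s².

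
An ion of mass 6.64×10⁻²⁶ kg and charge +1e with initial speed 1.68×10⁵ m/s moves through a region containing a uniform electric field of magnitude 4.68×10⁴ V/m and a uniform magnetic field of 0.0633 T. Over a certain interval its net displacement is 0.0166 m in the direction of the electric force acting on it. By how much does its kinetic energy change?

The magnetic force is always ⟂ v and does no work; only the electric force changes KE.
ΔKE = F_E · d = |q|E d = (1.602×10⁻¹⁹)(4.68×10⁴)(0.0166) ≈ 1.24×10⁻¹⁶ J.

ΔKE ≈ 1.24×10⁻¹⁶ J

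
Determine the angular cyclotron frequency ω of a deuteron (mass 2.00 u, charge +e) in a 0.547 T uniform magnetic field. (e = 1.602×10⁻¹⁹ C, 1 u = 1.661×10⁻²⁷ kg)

ω = |q|B/m.
ω = (1.602×10⁻¹⁹)(0.547)/3.322×10⁻²⁷ ≈ 2.64×10⁷ rad/s.

ω ≈ 2.64×10⁷ rad/s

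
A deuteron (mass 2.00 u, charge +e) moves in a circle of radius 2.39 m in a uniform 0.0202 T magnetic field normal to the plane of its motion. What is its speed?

v ≈ 2.33×10⁶ m/s

From |q|vB = mv²/r, v = |q|Br/m.
v = (1.602×10⁻¹⁹)(0.0202)(2.39)/3.322×10⁻²⁷ ≈ 2.33×10⁶ m/s.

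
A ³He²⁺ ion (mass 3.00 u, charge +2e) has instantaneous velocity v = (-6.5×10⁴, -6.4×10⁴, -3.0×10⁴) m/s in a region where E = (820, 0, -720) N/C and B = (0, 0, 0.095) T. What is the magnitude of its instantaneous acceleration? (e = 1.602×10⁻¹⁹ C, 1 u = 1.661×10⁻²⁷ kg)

v×B = (-6080, 6180, 0) N/C.
E + v×B = (-5260, 6180, -720) N/C.
F = q(E + v×B) = (3.204×10⁻¹⁹ C)·(-5260, 6180, -720) = (-1.69×10⁻¹⁵, 1.98×10⁻¹⁵, -2.31×10⁻¹⁶) N.
|a| = |F|/m = 2.609×10⁻¹⁵/4.983×10⁻²⁷ ≈ 5.24×10¹¹ m/s².

|a| ≈ 5.24×10¹¹ m/s²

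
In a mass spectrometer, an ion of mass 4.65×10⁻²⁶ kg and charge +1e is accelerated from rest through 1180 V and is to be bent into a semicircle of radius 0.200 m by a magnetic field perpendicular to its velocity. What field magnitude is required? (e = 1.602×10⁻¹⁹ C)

v = √(2|q|V/m) = √(2·1.602×10⁻¹⁹·1180/4.65×10⁻²⁶) ≈ 9.017×10⁴ m/s.
B = mv/(|q|r) = (4.65×10⁻²⁶)(9.017×10⁴)/((1.602×10⁻¹⁹)(0.200)) ≈ 0.131 T.

B ≈ 0.131 T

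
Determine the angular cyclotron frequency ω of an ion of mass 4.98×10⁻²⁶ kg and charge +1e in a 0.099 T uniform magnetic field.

ω = |q|B/m.
ω = (1.602×10⁻¹⁹)(0.099)/4.98×10⁻²⁶ ≈ 3.2×10⁵ rad/s.

ω ≈ 3.2×10⁵ rad/s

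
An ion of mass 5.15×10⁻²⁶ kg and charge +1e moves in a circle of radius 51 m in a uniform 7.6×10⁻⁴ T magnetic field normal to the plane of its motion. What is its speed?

From |q|vB = mv²/r, v = |q|Br/m.
v = (1.602×10⁻¹⁹)(7.6×10⁻⁴)(51)/5.15×10⁻²⁶ ≈ 1.2×10⁵ m/s.

v ≈ 1.2×10⁵ m/s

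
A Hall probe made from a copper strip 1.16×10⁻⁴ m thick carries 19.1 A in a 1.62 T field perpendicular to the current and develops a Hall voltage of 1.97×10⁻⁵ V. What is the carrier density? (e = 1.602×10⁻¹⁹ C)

From V_H = IB/(n e t), n = IB/(V_H e t).
n = (19.1)(1.62)/((1.97×10⁻⁵)(1.602×10⁻¹⁹)(1.16×10⁻⁴)) ≈ 8.45×10²⁸ m⁻³.

n ≈ 8.45×10²⁸ m⁻³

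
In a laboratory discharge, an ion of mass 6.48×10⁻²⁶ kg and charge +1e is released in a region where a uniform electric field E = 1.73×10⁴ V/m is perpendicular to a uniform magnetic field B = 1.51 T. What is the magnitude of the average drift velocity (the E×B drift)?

v_d ≈ 1.15×10⁴ m/s

The E×B drift speed is v_d = E/B.
v_d = 1.73×10⁴/1.51 = 1.15×10⁴ m/s.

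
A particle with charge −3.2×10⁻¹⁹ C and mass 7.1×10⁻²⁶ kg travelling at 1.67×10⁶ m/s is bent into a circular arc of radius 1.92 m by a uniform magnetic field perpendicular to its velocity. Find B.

B ≈ 0.193 T

From |q|vB = mv²/r, B = mv/(|q|r).
B = (7.1×10⁻²⁶)(1.67×10⁶)/((3.2×10⁻¹⁹)(1.92)) ≈ 0.193 T.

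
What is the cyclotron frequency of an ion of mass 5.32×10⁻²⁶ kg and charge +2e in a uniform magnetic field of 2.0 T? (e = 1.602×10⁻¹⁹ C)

f ≈ 1.9×10⁶ Hz

f = |q|B/(2πm).
f = (3.204×10⁻¹⁹)(2.0)/(2π·5.32×10⁻²⁶) ≈ 1.9×10⁶ Hz.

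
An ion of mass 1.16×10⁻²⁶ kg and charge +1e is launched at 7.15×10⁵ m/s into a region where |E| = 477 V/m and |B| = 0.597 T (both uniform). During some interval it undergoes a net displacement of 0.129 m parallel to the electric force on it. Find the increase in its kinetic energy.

ΔKE ≈ 9.86×10⁻¹⁸ J

The magnetic force is always ⟂ v and does no work; only the electric force changes KE.
ΔKE = F_E · d = |q|E d = (1.602×10⁻¹⁹)(477)(0.129) ≈ 9.86×10⁻¹⁸ J.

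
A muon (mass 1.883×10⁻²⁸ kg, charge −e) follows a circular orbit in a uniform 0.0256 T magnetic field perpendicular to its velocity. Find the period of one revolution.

The cyclotron period depends only on m, q, B: T = 2πm/(|q|B).
T = 2π(1.883×10⁻²⁸)/((1.602×10⁻¹⁹)(0.0256)) ≈ 2.88×10⁻⁷ s.

T ≈ 2.88×10⁻⁷ s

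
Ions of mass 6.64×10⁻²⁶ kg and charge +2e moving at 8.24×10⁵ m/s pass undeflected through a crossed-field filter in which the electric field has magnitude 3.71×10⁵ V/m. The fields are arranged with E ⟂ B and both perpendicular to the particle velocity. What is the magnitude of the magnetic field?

B = 0.450 T

Balance of forces in the selector: qE = qvB ⇒ B = E/v.
B = 3.71×10⁵/8.24×10⁵ = 0.450 T.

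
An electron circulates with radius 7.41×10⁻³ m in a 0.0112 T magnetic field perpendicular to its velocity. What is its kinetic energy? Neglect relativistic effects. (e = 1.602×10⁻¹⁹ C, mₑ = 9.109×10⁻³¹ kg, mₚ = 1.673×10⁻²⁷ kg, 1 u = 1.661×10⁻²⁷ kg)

KE ≈ 9.70×10⁻¹⁷ J

v = |q|Br/m, then KE = ½mv² = (qBr)²/(2m).
v = (1.602×10⁻¹⁹)(0.0112)(7.41×10⁻³)/9.109×10⁻³¹ ≈ 1.460×10⁷ m/s.
KE = ½(9.109×10⁻³¹)(1.460×10⁷)² ≈ 9.70×10⁻¹⁷ J.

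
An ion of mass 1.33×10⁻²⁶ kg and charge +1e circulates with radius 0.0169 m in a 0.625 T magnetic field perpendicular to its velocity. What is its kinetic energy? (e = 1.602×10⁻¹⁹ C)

v = |q|Br/m, then KE = ½mv² = (qBr)²/(2m).
v = (1.602×10⁻¹⁹)(0.625)(0.0169)/1.33×10⁻²⁶ ≈ 1.272×10⁵ m/s.
KE = ½(1.33×10⁻²⁶)(1.272×10⁵)² ≈ 1.08×10⁻¹⁶ J.

KE ≈ 1.08×10⁻¹⁶ J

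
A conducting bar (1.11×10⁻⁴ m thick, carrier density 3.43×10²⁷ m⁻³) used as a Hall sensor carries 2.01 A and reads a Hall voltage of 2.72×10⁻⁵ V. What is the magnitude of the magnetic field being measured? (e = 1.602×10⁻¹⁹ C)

B ≈ 0.825 T

From V_H = IB/(n e t), B = V_H n e t / I.
B = (2.72×10⁻⁵)(3.43×10²⁷)(1.602×10⁻¹⁹)(1.11×10⁻⁴)/2.01 ≈ 0.825 T.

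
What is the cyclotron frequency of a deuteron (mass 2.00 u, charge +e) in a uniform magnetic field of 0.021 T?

f = |q|B/(2πm).
f = (1.602×10⁻¹⁹)(0.021)/(2π·3.322×10⁻²⁷) ≈ 1.6×10⁵ Hz.

f ≈ 1.6×10⁵ Hz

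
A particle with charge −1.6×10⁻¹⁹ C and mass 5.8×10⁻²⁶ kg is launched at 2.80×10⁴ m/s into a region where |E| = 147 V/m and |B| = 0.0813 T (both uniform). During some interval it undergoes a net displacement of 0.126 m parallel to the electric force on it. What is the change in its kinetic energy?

ΔKE ≈ 2.96×10⁻¹⁸ J

The magnetic force is always ⟂ v and does no work; only the electric force changes KE.
ΔKE = F_E · d = |q|E d = (1.6×10⁻¹⁹)(147)(0.126) ≈ 2.96×10⁻¹⁸ J.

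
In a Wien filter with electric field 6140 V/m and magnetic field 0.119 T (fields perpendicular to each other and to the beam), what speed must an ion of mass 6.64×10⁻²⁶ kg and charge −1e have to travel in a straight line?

v = 5.16×10⁴ m/s

Straight-line motion ⇒ electric and magnetic forces cancel, so E = vB.
v = E/B = 6140/0.119 = 5.16×10⁴ m/s.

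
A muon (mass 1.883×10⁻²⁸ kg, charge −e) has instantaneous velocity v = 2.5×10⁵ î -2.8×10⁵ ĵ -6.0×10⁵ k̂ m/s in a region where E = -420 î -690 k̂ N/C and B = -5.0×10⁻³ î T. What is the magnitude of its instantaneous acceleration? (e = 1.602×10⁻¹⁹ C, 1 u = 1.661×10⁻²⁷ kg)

v×B = (0, 3000, -1400) N/C.
E + v×B = (-420, 3000, -2090) N/C.
F = q(E + v×B) = (−1.602×10⁻¹⁹ C)·(-420, 3000, -2090) = (6.73×10⁻¹⁷, -4.81×10⁻¹⁶, 3.35×10⁻¹⁶) N.
|a| = |F|/m = 5.896×10⁻¹⁶/1.883×10⁻²⁸ ≈ 3.13×10¹² m/s².

|a| ≈ 3.13×10¹² m/s²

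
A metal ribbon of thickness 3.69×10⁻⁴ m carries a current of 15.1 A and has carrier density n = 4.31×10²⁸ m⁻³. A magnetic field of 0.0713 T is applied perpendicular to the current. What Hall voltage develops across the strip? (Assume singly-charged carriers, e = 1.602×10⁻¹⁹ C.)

V_H ≈ 4.23×10⁻⁷ V

V_H = IB/(n e t).
V_H = (15.1)(0.0713)/((4.31×10²⁸)(1.602×10⁻¹⁹)(3.69×10⁻⁴)) ≈ 4.23×10⁻⁷ V.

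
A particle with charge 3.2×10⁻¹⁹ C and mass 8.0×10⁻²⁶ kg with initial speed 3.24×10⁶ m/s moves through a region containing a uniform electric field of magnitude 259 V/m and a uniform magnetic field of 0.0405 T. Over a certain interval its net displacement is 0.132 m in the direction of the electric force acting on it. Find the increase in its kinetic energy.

ΔKE ≈ 1.09×10⁻¹⁷ J

The magnetic force is always ⟂ v and does no work; only the electric force changes KE.
ΔKE = F_E · d = |q|E d = (3.2×10⁻¹⁹)(259)(0.132) ≈ 1.09×10⁻¹⁷ J.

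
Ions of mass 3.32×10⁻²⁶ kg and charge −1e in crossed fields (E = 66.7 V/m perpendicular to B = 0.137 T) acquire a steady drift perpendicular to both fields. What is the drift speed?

v_d ≈ 487 m/s

In crossed fields the guiding centre drifts at v_d = |E×B|/B² = E/B, independent of charge and mass.
v_d = 66.7/0.137 = 487 m/s.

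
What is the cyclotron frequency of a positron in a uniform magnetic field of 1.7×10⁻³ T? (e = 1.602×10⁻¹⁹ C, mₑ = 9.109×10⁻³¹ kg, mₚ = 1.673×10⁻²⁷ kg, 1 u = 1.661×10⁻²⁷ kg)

f ≈ 4.8×10⁷ Hz

f = |q|B/(2πm).
f = (1.602×10⁻¹⁹)(1.7×10⁻³)/(2π·9.109×10⁻³¹) ≈ 4.8×10⁷ Hz.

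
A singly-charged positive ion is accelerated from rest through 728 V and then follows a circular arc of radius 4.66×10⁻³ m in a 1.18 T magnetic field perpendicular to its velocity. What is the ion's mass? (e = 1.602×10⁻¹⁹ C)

Combine |q|V = ½mv² and r = mv/(|q|B): eliminate v to get m = qB²r²/(2V).
m = (1.602×10⁻¹⁹)(1.18)²(4.66×10⁻³)²/(2·728) ≈ 3.33×10⁻²⁷ kg.

m ≈ 3.33×10⁻²⁷ kg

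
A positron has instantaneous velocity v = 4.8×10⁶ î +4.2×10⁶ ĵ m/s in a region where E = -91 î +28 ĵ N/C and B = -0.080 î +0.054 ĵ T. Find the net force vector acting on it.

F ≈ (-1.46×10⁻¹⁷, 4.49×10⁻¹⁸, 9.54×10⁻¹⁴) N

v×B = (0, 0, 5.95×10⁵) N/C.
E + v×B = (-91.0, 28.0, 5.95×10⁵) N/C.
F = q(E + v×B) = (1.602×10⁻¹⁹ C)·(-91.0, 28.0, 5.95×10⁵) = (-1.46×10⁻¹⁷, 4.49×10⁻¹⁸, 9.54×10⁻¹⁴) N.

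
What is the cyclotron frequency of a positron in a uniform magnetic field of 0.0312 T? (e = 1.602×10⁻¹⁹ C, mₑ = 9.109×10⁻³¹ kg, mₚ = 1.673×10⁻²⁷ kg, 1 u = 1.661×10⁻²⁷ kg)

f = |q|B/(2πm).
f = (1.602×10⁻¹⁹)(0.0312)/(2π·9.109×10⁻³¹) ≈ 8.73×10⁸ Hz.

f ≈ 8.73×10⁸ Hz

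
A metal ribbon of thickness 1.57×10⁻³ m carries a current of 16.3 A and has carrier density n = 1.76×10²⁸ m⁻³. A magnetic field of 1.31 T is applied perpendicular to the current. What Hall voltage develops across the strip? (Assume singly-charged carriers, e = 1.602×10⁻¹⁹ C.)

V_H = IB/(n e t).
V_H = (16.3)(1.31)/((1.76×10²⁸)(1.602×10⁻¹⁹)(1.57×10⁻³)) ≈ 4.82×10⁻⁶ V.

V_H ≈ 4.82×10⁻⁶ V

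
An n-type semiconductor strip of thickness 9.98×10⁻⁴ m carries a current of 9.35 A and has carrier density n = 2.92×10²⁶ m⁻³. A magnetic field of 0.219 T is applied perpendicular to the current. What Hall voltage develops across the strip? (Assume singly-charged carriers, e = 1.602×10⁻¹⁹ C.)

V_H ≈ 4.39×10⁻⁵ V

V_H = IB/(n e t).
V_H = (9.35)(0.219)/((2.92×10²⁶)(1.602×10⁻¹⁹)(9.98×10⁻⁴)) ≈ 4.39×10⁻⁵ V.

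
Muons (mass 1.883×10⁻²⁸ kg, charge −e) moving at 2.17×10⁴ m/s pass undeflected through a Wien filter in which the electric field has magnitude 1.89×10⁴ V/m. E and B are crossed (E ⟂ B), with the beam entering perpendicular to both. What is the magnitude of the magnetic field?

B = 0.871 T

Balance of forces in the selector: qE = qvB ⇒ B = E/v.
B = 1.89×10⁴/2.17×10⁴ = 0.871 T.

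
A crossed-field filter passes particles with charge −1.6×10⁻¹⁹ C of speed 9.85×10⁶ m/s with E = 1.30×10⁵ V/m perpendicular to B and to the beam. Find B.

B = 0.0132 T

Balance of forces in the selector: qE = qvB ⇒ B = E/v.
B = 1.30×10⁵/9.85×10⁶ = 0.0132 T.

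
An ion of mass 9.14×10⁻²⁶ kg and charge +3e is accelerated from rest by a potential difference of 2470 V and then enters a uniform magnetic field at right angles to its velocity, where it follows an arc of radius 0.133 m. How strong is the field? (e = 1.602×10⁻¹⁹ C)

B ≈ 0.230 T

v = √(2|q|V/m) = √(2·4.806×10⁻¹⁹·2470/9.14×10⁻²⁶) ≈ 1.612×10⁵ m/s.
B = mv/(|q|r) = (9.14×10⁻²⁶)(1.612×10⁵)/((4.806×10⁻¹⁹)(0.133)) ≈ 0.230 T.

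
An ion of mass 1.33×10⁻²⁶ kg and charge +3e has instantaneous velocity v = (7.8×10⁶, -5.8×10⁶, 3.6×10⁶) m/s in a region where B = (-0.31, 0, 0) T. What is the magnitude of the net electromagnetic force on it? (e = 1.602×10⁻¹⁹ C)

v×B = (0, -1.12×10⁶, -1.80×10⁶) N/C.
F = q v×B = (4.806×10⁻¹⁹ C)·(0, -1.12×10⁶, -1.80×10⁶) = (0, -5.36×10⁻¹³, -8.64×10⁻¹³) N.
|F| = 1.02×10⁻¹² N.

|F| ≈ 1.02×10⁻¹² N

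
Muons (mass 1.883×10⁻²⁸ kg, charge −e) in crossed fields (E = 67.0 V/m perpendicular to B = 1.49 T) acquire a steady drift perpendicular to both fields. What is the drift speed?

The E×B drift speed is v_d = E/B.
v_d = 67.0/1.49 = 45.0 m/s.

v_d ≈ 45.0 m/s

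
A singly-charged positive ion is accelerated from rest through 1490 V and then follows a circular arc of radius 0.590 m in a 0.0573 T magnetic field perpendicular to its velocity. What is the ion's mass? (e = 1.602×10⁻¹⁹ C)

Combine |q|V = ½mv² and r = mv/(|q|B): eliminate v to get m = qB²r²/(2V).
m = (1.602×10⁻¹⁹)(0.0573)²(0.590)²/(2·1490) ≈ 6.14×10⁻²⁶ kg.

m ≈ 6.14×10⁻²⁶ kg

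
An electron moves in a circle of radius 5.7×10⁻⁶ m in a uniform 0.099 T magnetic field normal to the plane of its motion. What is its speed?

v ≈ 9.9×10⁴ m/s

From |q|vB = mv²/r, v = |q|Br/m.
v = (1.602×10⁻¹⁹)(0.099)(5.7×10⁻⁶)/9.109×10⁻³¹ ≈ 9.9×10⁴ m/s.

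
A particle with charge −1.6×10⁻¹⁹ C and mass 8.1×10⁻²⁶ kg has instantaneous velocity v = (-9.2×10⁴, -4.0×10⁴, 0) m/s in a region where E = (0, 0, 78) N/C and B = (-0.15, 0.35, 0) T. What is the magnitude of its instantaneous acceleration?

|a| ≈ 7.53×10¹⁰ m/s²

v×B = (0, 0, -3.82×10⁴) N/C.
E + v×B = (0, 0, -3.81×10⁴) N/C.
F = q(E + v×B) = (−1.6×10⁻¹⁹ C)·(0, 0, -3.81×10⁴) = (0, 0, 6.10×10⁻¹⁵) N.
|a| = |F|/m = 6.100×10⁻¹⁵/8.1×10⁻²⁶ ≈ 7.53×10¹⁰ m/s².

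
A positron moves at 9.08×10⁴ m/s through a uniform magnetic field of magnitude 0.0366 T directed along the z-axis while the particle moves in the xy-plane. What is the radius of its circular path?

r ≈ 1.41×10⁻⁵ m

The magnetic force provides the centripetal force: |q|vB = mv²/r.
r = mv/(|q|B) = (9.109×10⁻³¹)(9.08×10⁴)/((1.602×10⁻¹⁹)(0.0366)) ≈ 1.41×10⁻⁵ m.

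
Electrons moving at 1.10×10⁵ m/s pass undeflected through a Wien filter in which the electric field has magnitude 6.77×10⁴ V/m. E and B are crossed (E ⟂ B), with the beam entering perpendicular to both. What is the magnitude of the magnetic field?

Balance of forces in the selector: qE = qvB ⇒ B = E/v.
B = 6.77×10⁴/1.10×10⁵ = 0.615 T.

B = 0.615 T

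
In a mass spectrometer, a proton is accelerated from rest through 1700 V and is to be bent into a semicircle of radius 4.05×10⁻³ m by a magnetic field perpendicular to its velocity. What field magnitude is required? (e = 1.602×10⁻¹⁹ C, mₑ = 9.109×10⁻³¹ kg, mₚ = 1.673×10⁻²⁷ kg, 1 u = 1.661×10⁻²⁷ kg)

v = √(2|q|V/m) = √(2·1.602×10⁻¹⁹·1700/1.673×10⁻²⁷) ≈ 5.706×10⁵ m/s.
B = mv/(|q|r) = (1.673×10⁻²⁷)(5.706×10⁵)/((1.602×10⁻¹⁹)(4.05×10⁻³)) ≈ 1.47 T.

B ≈ 1.47 T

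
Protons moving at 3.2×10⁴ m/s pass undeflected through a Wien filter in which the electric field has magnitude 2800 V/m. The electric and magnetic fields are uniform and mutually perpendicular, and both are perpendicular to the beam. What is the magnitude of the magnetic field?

B = 0.087 T

Balance of forces in the selector: qE = qvB ⇒ B = E/v.
B = 2800/3.2×10⁴ = 0.087 T.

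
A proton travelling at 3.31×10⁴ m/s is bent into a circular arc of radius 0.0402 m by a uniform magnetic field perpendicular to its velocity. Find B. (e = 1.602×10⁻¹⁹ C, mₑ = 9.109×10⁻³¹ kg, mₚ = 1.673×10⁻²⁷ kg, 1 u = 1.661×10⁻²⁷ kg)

B ≈ 8.60×10⁻³ T

From |q|vB = mv²/r, B = mv/(|q|r).
B = (1.673×10⁻²⁷)(3.31×10⁴)/((1.602×10⁻¹⁹)(0.0402)) ≈ 8.60×10⁻³ T.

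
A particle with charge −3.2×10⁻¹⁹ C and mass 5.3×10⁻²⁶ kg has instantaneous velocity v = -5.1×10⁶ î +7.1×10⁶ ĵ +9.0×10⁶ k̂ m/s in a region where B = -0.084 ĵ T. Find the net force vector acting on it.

F ≈ (-2.42×10⁻¹³, 0, -1.37×10⁻¹³) N

v×B = (7.56×10⁵, 0, 4.28×10⁵) N/C.
F = q v×B = (−3.2×10⁻¹⁹ C)·(7.56×10⁵, 0, 4.28×10⁵) = (-2.42×10⁻¹³, 0, -1.37×10⁻¹³) N.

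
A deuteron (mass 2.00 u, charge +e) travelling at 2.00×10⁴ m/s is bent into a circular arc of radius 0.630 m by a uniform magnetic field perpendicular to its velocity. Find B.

B ≈ 6.58×10⁻⁴ T

From |q|vB = mv²/r, B = mv/(|q|r).
B = (3.322×10⁻²⁷)(2.00×10⁴)/((1.602×10⁻¹⁹)(0.630)) ≈ 6.58×10⁻⁴ T.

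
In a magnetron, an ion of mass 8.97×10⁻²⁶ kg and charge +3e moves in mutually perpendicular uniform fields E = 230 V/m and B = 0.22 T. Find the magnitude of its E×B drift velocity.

v_d ≈ 1000 m/s

The E×B drift speed is v_d = E/B.
v_d = 230/0.22 = 1000 m/s.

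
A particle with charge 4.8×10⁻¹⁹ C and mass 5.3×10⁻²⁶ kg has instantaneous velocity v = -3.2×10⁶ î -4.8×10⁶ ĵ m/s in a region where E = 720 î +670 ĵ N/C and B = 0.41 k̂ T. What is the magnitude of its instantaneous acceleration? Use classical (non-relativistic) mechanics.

v×B = (-1.97×10⁶, 1.31×10⁶, 0) N/C.
E + v×B = (-1.97×10⁶, 1.31×10⁶, 0) N/C.
F = q(E + v×B) = (4.8×10⁻¹⁹ C)·(-1.97×10⁶, 1.31×10⁶, 0) = (-9.44×10⁻¹³, 6.30×10⁻¹³, 0) N.
|a| = |F|/m = 1.135×10⁻¹²/5.3×10⁻²⁶ ≈ 2.14×10¹³ m/s².

|a| ≈ 2.14×10¹³ m/s²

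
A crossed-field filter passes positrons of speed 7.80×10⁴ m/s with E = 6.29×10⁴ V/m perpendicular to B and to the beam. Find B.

B = 0.806 T

Balance of forces in the selector: qE = qvB ⇒ B = E/v.
B = 6.29×10⁴/7.80×10⁴ = 0.806 T.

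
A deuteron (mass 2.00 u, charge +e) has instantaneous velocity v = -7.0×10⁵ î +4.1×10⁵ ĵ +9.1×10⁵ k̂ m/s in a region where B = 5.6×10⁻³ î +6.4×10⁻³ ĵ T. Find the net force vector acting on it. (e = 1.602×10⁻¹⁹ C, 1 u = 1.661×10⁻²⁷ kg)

F ≈ (-9.33×10⁻¹⁶, 8.16×10⁻¹⁶, -1.09×10⁻¹⁵) N

v×B = (-5820, 5100, -6780) N/C.
F = q v×B = (1.602×10⁻¹⁹ C)·(-5820, 5100, -6780) = (-9.33×10⁻¹⁶, 8.16×10⁻¹⁶, -1.09×10⁻¹⁵) N.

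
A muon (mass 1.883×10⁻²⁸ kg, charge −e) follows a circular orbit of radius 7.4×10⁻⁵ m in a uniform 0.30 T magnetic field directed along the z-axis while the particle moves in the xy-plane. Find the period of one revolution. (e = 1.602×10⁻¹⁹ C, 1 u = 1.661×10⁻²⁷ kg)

T ≈ 2.5×10⁻⁸ s

The cyclotron period depends only on m, q, B: T = 2πm/(|q|B).
T = 2π(1.883×10⁻²⁸)/((1.602×10⁻¹⁹)(0.30)) ≈ 2.5×10⁻⁸ s.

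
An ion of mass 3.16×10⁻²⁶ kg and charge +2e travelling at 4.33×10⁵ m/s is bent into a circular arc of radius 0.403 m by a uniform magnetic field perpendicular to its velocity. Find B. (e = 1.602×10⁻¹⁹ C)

From |q|vB = mv²/r, B = mv/(|q|r).
B = (3.16×10⁻²⁶)(4.33×10⁵)/((3.204×10⁻¹⁹)(0.403)) ≈ 0.106 T.

B ≈ 0.106 T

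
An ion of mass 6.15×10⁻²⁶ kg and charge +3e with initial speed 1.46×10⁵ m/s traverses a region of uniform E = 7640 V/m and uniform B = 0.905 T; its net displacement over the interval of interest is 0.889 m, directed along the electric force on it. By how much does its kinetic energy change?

ΔKE ≈ 3.26×10⁻¹⁵ J

The magnetic force is always ⟂ v and does no work; only the electric force changes KE.
ΔKE = F_E · d = |q|E d = (4.806×10⁻¹⁹)(7640)(0.889) ≈ 3.26×10⁻¹⁵ J.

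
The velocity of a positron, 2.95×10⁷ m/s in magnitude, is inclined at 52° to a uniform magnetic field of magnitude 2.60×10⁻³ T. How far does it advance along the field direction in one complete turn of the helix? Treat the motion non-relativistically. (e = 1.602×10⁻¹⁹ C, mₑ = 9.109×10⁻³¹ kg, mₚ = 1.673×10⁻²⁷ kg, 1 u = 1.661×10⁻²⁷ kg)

p ≈ 0.250 m

v∥ = v cosθ = 2.95×10⁷·cos52° ≈ 1.816×10⁷ m/s.
T = 2πm/(|q|B) = 2π(9.109×10⁻³¹)/((1.602×10⁻¹⁹)(2.60×10⁻³)) ≈ 1.374×10⁻⁸ s.
pitch = v∥ T = (1.816×10⁷)(1.374×10⁻⁸) ≈ 0.250 m.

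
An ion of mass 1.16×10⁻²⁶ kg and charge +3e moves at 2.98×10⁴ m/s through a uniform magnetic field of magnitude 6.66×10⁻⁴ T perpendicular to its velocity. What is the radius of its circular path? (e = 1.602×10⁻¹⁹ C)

The magnetic force provides the centripetal force: |q|vB = mv²/r.
r = mv/(|q|B) = (1.16×10⁻²⁶)(2.98×10⁴)/((4.806×10⁻¹⁹)(6.66×10⁻⁴)) ≈ 1.08 m.

r ≈ 1.08 m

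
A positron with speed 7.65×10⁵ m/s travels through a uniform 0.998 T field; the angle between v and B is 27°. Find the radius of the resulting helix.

v⊥ = v sinθ = 7.65×10⁵·sin27° ≈ 3.473×10⁵ m/s.
r = m v⊥/(|q|B) = (9.109×10⁻³¹)(3.473×10⁵)/((1.602×10⁻¹⁹)(0.998)) ≈ 1.98×10⁻⁶ m.

r ≈ 1.98×10⁻⁶ m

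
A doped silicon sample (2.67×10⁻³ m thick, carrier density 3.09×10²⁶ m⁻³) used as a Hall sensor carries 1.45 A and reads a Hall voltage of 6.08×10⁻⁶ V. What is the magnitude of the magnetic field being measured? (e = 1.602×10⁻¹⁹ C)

B ≈ 0.554 T

From V_H = IB/(n e t), B = V_H n e t / I.
B = (6.08×10⁻⁶)(3.09×10²⁶)(1.602×10⁻¹⁹)(2.67×10⁻³)/1.45 ≈ 0.554 T.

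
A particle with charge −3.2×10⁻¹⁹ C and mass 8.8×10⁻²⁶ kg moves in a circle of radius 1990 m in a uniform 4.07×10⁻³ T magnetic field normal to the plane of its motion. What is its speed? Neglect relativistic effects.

From |q|vB = mv²/r, v = |q|Br/m.
v = (3.2×10⁻¹⁹)(4.07×10⁻³)(1990)/8.8×10⁻²⁶ ≈ 2.95×10⁷ m/s.

v ≈ 2.95×10⁷ m/s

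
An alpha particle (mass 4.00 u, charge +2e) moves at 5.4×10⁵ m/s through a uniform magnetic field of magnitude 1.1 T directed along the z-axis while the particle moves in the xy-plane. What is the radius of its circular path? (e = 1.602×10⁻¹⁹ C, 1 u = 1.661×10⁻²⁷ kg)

The magnetic force provides the centripetal force: |q|vB = mv²/r.
r = mv/(|q|B) = (6.644×10⁻²⁷)(5.4×10⁵)/((3.204×10⁻¹⁹)(1.1)) ≈ 0.010 m.

r ≈ 0.010 m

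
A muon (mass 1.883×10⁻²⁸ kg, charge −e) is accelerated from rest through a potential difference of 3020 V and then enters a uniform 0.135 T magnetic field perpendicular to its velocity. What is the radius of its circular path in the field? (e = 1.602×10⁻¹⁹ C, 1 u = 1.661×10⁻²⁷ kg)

r ≈ 0.0197 m

Acceleration: |q|V = ½mv² ⇒ v = √(2|q|V/m) = √(2·1.602×10⁻¹⁹·3020/1.883×10⁻²⁸) ≈ 2.267×10⁶ m/s.
In the field: r = mv/(|q|B) = (1.883×10⁻²⁸)(2.267×10⁶)/((1.602×10⁻¹⁹)(0.135)) ≈ 0.0197 m.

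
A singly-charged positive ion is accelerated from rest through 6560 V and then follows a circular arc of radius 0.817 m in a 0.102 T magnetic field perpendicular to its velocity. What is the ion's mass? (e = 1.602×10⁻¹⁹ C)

m ≈ 8.48×10⁻²⁶ kg

Combine |q|V = ½mv² and r = mv/(|q|B): eliminate v to get m = qB²r²/(2V).
m = (1.602×10⁻¹⁹)(0.102)²(0.817)²/(2·6560) ≈ 8.48×10⁻²⁶ kg.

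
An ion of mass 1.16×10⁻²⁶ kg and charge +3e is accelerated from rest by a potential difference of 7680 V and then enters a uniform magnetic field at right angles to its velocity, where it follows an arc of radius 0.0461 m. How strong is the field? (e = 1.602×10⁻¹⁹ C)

B ≈ 0.418 T

v = √(2|q|V/m) = √(2·4.806×10⁻¹⁹·7680/1.16×10⁻²⁶) ≈ 7.977×10⁵ m/s.
B = mv/(|q|r) = (1.16×10⁻²⁶)(7.977×10⁵)/((4.806×10⁻¹⁹)(0.0461)) ≈ 0.418 T.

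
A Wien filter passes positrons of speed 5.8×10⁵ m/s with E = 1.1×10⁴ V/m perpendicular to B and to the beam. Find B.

Balance of forces in the selector: qE = qvB ⇒ B = E/v.
B = 1.1×10⁴/5.8×10⁵ = 0.019 T.

B = 0.019 T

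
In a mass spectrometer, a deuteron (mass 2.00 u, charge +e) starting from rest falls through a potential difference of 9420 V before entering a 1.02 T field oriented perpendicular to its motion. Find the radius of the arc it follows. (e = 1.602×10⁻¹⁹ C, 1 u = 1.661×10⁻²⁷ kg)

r ≈ 0.0194 m

Acceleration: |q|V = ½mv² ⇒ v = √(2|q|V/m) = √(2·1.602×10⁻¹⁹·9420/3.322×10⁻²⁷) ≈ 9.532×10⁵ m/s.
In the field: r = mv/(|q|B) = (3.322×10⁻²⁷)(9.532×10⁵)/((1.602×10⁻¹⁹)(1.02)) ≈ 0.0194 m.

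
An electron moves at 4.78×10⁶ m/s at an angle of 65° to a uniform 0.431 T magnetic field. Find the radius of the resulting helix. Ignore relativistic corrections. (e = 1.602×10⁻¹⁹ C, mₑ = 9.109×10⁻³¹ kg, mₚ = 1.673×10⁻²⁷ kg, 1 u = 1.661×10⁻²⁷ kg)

v⊥ = v sinθ = 4.78×10⁶·sin65° ≈ 4.332×10⁶ m/s.
r = m v⊥/(|q|B) = (9.109×10⁻³¹)(4.332×10⁶)/((1.602×10⁻¹⁹)(0.431)) ≈ 5.72×10⁻⁵ m.

r ≈ 5.72×10⁻⁵ m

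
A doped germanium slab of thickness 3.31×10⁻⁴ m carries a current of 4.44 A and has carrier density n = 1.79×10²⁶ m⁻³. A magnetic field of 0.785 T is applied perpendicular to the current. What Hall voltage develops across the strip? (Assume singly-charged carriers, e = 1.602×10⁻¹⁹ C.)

V_H ≈ 3.67×10⁻⁴ V

V_H = IB/(n e t).
V_H = (4.44)(0.785)/((1.79×10²⁶)(1.602×10⁻¹⁹)(3.31×10⁻⁴)) ≈ 3.67×10⁻⁴ V.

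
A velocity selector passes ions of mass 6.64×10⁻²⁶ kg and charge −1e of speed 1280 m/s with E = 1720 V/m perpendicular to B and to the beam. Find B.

Balance of forces in the selector: qE = qvB ⇒ B = E/v.
B = 1720/1280 = 1.34 T.

B = 1.34 T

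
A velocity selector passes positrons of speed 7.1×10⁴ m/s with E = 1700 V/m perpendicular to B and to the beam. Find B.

B = 0.024 T

Balance of forces in the selector: qE = qvB ⇒ B = E/v.
B = 1700/7.1×10⁴ = 0.024 T.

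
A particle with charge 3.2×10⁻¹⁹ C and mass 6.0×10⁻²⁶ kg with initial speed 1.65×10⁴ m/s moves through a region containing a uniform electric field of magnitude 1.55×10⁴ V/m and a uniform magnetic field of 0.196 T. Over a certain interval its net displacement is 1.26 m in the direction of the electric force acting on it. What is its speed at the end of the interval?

B does no work; ΔKE = |q|E d.
½mv_f² = ½mv₀² + |q|Ed = ½(6.0×10⁻²⁶)(1.65×10⁴)² + (3.2×10⁻¹⁹)(1.55×10⁴)(1.26) ≈ 8.168×10⁻¹⁸ J + 6.250×10⁻¹⁵ J ≈ 6.258×10⁻¹⁵ J.
v_f = √(2·6.258×10⁻¹⁵/6.0×10⁻²⁶) ≈ 4.57×10⁵ m/s.

v_f ≈ 4.57×10⁵ m/s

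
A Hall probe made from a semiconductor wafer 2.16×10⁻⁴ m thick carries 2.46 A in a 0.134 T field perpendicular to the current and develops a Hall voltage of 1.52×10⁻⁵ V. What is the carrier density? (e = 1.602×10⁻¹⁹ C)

From V_H = IB/(n e t), n = IB/(V_H e t).
n = (2.46)(0.134)/((1.52×10⁻⁵)(1.602×10⁻¹⁹)(2.16×10⁻⁴)) ≈ 6.27×10²⁶ m⁻³.

n ≈ 6.27×10²⁶ m⁻³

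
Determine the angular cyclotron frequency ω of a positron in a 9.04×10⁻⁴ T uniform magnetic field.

ω = |q|B/m.
ω = (1.602×10⁻¹⁹)(9.04×10⁻⁴)/9.109×10⁻³¹ ≈ 1.59×10⁸ rad/s.

ω ≈ 1.59×10⁸ rad/s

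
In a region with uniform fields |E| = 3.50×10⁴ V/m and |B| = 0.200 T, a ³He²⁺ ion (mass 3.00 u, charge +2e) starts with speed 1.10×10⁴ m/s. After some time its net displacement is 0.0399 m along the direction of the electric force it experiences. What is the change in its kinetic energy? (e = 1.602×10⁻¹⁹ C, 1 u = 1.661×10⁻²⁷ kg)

The magnetic force is always ⟂ v and does no work; only the electric force changes KE.
ΔKE = F_E · d = |q|E d = (3.204×10⁻¹⁹)(3.50×10⁴)(0.0399) ≈ 4.47×10⁻¹⁶ J.

ΔKE ≈ 4.47×10⁻¹⁶ J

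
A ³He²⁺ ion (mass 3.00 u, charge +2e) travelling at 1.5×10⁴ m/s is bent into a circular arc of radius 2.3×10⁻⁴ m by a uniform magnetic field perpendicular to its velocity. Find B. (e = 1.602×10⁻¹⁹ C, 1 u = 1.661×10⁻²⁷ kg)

From |q|vB = mv²/r, B = mv/(|q|r).
B = (4.983×10⁻²⁷)(1.5×10⁴)/((3.204×10⁻¹⁹)(2.3×10⁻⁴)) ≈ 1.0 T.

B ≈ 1.0 T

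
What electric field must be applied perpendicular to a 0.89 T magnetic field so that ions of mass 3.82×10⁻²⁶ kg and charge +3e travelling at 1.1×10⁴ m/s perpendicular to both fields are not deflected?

E = 9800 V/m

For straight-line motion qE = qvB, so E = vB.
E = 1.1×10⁴ × 0.89 = 9800 V/m.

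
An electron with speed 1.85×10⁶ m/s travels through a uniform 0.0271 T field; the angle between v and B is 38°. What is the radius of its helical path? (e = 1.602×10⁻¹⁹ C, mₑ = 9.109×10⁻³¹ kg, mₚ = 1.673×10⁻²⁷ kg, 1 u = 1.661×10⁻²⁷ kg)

r ≈ 2.39×10⁻⁴ m

v⊥ = v sinθ = 1.85×10⁶·sin38° ≈ 1.139×10⁶ m/s.
r = m v⊥/(|q|B) = (9.109×10⁻³¹)(1.139×10⁶)/((1.602×10⁻¹⁹)(0.0271)) ≈ 2.39×10⁻⁴ m.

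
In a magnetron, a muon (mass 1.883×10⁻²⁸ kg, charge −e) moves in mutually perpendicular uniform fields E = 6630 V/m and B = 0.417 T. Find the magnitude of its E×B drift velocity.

The steady drift has the magnetic force balancing the electric force, so v_d = E/B.
v_d = 6630/0.417 = 1.59×10⁴ m/s.

v_d ≈ 1.59×10⁴ m/s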